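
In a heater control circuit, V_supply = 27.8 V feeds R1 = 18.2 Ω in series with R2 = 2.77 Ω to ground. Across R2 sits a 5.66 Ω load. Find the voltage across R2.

V_out ≈ 2.58 V

The load sits in parallel with R2, giving an effective lower resistance R2' = R2·R_L/(R2+R_L) = 1.860 Ω.
Then V_out = V_supply · R2'/(R1 + R2') = 27.8 × 1.860/20.06 = 2.577 V.
(Unloaded it would be 3.67 V; the load pulls it down.)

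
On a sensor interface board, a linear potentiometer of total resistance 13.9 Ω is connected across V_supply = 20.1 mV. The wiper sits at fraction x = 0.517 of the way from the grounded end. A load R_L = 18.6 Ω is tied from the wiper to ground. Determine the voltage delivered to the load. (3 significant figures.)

Split the track: R_lower = x·R_p = 7.186 Ω, R_upper = (1−x)·R_p = 6.714 Ω.
(x·R_p) ‖ R_L = 5.184 Ω.
V_out = 20.1 × 5.184/(6.714 + 5.184) = 8.757 mV.

V_out ≈ 8.76 mV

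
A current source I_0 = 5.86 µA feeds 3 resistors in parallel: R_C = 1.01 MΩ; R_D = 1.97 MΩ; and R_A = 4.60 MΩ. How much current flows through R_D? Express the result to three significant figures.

I ≈ 1.73 µA

Total conductance ΣG = 1/1.01 + 1/1.97 + 1/4.60 = 1.715 (units of 1/MΩ).
R_D takes the fraction G_k/ΣG = 0.5076/1.715 = 0.2960, so I = 5.86 × 0.2960 = 1.734 µA.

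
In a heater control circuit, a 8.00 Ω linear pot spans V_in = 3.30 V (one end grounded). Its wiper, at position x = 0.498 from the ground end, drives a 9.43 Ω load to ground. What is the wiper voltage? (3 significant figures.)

Split the track: R_lower = x·R_p = 3.984 Ω, R_upper = (1−x)·R_p = 4.016 Ω.
Lower segment in parallel with the load: 3.984 ‖ 9.43 = 2.801 Ω.
V_out = 3.30 × 2.801/(4.016 + 2.801) = 1.356 V.

V_out ≈ 1.36 V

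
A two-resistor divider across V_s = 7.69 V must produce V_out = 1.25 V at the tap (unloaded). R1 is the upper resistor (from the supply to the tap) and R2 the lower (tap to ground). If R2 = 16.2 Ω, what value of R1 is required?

R1 ≈ 83.5 Ω

The divider ratio is R2/(R1+R2) = 1.25/7.69 = 0.1625.
R1 = R2·(1/k − 1) = 16.2 × 5.152 = 83.46 Ω.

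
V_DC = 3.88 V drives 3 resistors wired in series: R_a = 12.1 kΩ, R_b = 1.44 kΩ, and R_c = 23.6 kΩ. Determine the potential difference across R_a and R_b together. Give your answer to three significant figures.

V ≈ 1.41 V

ΣR = 12.1 + 1.44 + 23.6 = 37.14 kΩ.
R_{R_a..R_b} = 12.1 + 1.44 = 13.54 kΩ.
Voltage divider: V = V_DC · (13.54 / 37.14) = 3.88 × 0.3646 = 1.415 V.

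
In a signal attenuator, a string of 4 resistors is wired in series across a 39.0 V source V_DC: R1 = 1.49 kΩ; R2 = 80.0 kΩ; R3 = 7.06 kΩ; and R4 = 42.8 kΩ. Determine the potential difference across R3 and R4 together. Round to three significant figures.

V ≈ 14.8 V

ΣR = 1.49 + 80.0 + 7.06 + 42.8 = 131.3 kΩ.
R_{R3..R4} = 7.06 + 42.8 = 49.86 kΩ.
Voltage divider: V = V_DC · (49.86 / 131.3) = 39.0 × 0.3796 = 14.80 V.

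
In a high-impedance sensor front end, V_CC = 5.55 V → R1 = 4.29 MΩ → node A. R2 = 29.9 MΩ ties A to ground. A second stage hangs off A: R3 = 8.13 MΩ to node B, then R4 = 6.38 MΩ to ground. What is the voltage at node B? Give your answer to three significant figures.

Looking into the second stage from A: R3 + R4 = 14.51 MΩ appears in parallel with R2.
R2 ‖ (R3+R4) = 9.769 MΩ.
V_A = 5.55 × 9.769/(4.29 + 9.769) = 3.856 V.
Stage 2 is unloaded, so V_B = V_A · R4/(R3+R4) = 3.856 × 6.38/14.51 = 1.696 V.

V_B ≈ 1.70 V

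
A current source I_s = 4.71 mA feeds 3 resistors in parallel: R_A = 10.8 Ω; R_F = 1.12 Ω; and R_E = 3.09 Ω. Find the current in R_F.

Conductances: ΣG = 1/10.8 + 1/1.12 + 1/3.09 = 1.309 (1/Ω).
By the current-divider rule, I = I_s · G_k/ΣG = 4.71 × 0.6821 = 3.212 mA.

I ≈ 3.21 mA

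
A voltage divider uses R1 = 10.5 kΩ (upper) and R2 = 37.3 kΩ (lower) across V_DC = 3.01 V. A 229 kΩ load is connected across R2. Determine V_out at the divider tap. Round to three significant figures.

First combine the lower leg with the load: R2 ‖ R_L = 32.08 kΩ.
Voltage divider with the loaded lower leg: V_out = 3.01 × 32.08/(10.5 + 32.08) = 3.01 × 0.7534 = 2.268 V.

V_out ≈ 2.27 V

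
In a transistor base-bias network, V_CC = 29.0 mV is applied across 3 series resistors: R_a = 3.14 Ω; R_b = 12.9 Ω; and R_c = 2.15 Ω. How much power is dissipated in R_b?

P ≈ 32.8 µW

Series current I = V_CC/ΣR = 29.0/18.19 = 1.594 mA.
P = I²R = 2.542 × 12.9 = 32.79 µW.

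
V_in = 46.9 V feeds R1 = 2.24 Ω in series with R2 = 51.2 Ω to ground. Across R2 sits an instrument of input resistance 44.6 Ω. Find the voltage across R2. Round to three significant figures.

V_out ≈ 42.9 V

The load sits in parallel with R2, giving an effective lower resistance R2' = R2·R_L/(R2+R_L) = 23.84 Ω.
Voltage divider with the loaded lower leg: V_out = 46.9 × 23.84/(2.24 + 23.84) = 46.9 × 0.9141 = 42.87 V.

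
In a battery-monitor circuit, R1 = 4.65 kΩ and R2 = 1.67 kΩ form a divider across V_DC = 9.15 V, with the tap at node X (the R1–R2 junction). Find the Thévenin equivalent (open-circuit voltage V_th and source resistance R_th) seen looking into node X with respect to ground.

V_th ≈ 2.42 V, R_th ≈ 1.23 kΩ

V_th is the unloaded tap voltage: V_DC · R2/(R1+R2) = 9.15 × 0.2642 = 2.418 V.
Zeroing V_DC shorts the top of R1 to ground, so R_th = R1 ‖ R2 = 1.229 kΩ.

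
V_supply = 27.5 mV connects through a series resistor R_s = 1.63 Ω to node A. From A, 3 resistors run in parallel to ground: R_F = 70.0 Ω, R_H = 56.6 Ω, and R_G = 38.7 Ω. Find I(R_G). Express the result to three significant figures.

Combine the parallel branches: R_p = (1/70.0 + 1/56.6 + 1/38.7)⁻¹ = 17.30 Ω.
V_A = 27.5 × 17.30/18.93 = 25.13 mV.
Branch current I = V_A/R_G = 25.13/38.7 = 0.6494 mA.

I ≈ 0.649 mA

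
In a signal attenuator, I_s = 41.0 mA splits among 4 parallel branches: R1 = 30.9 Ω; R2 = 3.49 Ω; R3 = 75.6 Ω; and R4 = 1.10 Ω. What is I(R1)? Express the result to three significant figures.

Total conductance ΣG = 1/30.9 + 1/3.49 + 1/75.6 + 1/1.10 = 1.241 (units of 1/Ω).
R1 takes the fraction G_k/ΣG = 0.03236/1.241 = 0.02607, so I = 41.0 × 0.02607 = 1.069 mA.

I ≈ 1.07 mA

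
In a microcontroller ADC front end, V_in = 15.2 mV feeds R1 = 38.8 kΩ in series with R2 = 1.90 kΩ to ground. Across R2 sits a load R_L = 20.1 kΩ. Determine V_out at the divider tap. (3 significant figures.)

V_out ≈ 0.651 mV

The load sits in parallel with R2, giving an effective lower resistance R2' = R2·R_L/(R2+R_L) = 1.736 kΩ.
Now apply the divider: V_out = 15.2 × 0.04282 = 0.6509 mV.
(Unloaded it would be 0.710 mV; the load pulls it down.)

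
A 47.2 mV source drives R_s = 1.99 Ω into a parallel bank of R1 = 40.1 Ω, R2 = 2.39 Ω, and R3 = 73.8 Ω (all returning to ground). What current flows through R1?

Equivalent of the parallel group: R_p = 2.189 Ω.
V_A = 47.2 × 2.189/4.179 = 24.72 mV.
I(R1) = V_A / R1 = 24.72/40.1 = 0.6165 mA.
(Equivalently: I_total = 11.30 mA, then current-divider fraction G_k/ΣG = 0.05458.)

I ≈ 0.617 mA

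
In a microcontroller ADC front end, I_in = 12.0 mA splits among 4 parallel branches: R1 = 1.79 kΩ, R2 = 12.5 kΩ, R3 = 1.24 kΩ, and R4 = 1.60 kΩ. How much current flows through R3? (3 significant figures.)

I ≈ 4.67 mA

Total conductance ΣG = 1/1.79 + 1/12.5 + 1/1.24 + 1/1.60 = 2.070 (units of 1/kΩ).
Current divider: I(R3) = I_in · G_k/ΣG = 12.0 × (0.8065/2.070) = 12.0 × 0.3896 = 4.675 mA.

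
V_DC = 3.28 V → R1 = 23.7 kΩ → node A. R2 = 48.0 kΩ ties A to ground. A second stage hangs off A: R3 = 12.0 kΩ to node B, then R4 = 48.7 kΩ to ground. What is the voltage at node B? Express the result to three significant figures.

Node A sees R2 in parallel with the series input of stage 2, R3 + R4 = 60.70 kΩ.
Effective lower resistance at A: R2 ‖ 60.70 = 26.80 kΩ.
First divider: V_A = V_DC · 26.80/(23.7 + 26.80) = 1.741 V.
Then the unloaded second divider: V_B = V_A × R4/(R3+R4) = 1.741 × 0.8023 = 1.397 V.

V_B ≈ 1.40 V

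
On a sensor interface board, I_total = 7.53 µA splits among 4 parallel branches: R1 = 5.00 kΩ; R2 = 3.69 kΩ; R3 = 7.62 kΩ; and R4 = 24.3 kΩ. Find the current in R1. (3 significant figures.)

I ≈ 2.34 µA

Total conductance ΣG = 1/5.00 + 1/3.69 + 1/7.62 + 1/24.3 = 0.6434 (units of 1/kΩ).
By the current-divider rule, I = I_total · G_k/ΣG = 7.53 × 0.3109 = 2.341 µA.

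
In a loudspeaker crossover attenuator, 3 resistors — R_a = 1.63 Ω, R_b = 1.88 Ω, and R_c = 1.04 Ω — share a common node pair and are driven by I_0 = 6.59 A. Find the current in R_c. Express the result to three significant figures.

I ≈ 3.01 A

Conductances: ΣG = 1/1.63 + 1/1.88 + 1/1.04 = 2.107 (1/Ω).
R_c takes the fraction G_k/ΣG = 0.9615/2.107 = 0.4564, so I = 6.59 × 0.4564 = 3.007 A.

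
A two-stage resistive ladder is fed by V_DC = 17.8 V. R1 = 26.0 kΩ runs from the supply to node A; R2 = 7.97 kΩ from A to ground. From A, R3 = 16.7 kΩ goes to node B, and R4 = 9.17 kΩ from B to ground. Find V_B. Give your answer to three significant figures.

V_B ≈ 1.20 V

Node A sees R2 in parallel with the series input of stage 2, R3 + R4 = 25.87 kΩ.
Effective lower resistance at A: R2 ‖ 25.87 = 6.093 kΩ.
V_A = 17.8 × 6.093/(26.0 + 6.093) = 3.379 V.
V_B = V_A × 0.3545 = 1.198 V.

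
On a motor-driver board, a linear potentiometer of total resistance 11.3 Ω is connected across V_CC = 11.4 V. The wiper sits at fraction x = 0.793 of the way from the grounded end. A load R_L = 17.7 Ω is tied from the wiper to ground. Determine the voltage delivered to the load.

Split the track: R_lower = x·R_p = 8.961 Ω, R_upper = (1−x)·R_p = 2.339 Ω.
R_L loads the lower segment: effective lower R = 5.949 Ω.
V_out = 11.4 × 5.949/(2.339 + 5.949) = 8.183 V.

V_out ≈ 8.18 V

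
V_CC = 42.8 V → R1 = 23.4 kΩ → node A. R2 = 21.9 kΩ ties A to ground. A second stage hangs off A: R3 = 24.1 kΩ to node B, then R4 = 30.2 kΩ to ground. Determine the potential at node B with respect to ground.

Looking into the second stage from A: R3 + R4 = 54.30 kΩ appears in parallel with R2.
Effective lower resistance at A: R2 ‖ 54.30 = 15.61 kΩ.
So V_A = 42.8 × 0.4001 = 17.12 V.
V_B = V_A × 0.5562 = 9.524 V.

V_B ≈ 9.52 V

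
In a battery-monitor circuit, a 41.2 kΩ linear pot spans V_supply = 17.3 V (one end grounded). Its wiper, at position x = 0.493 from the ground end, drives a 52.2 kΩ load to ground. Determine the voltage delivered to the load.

Split the track: R_lower = x·R_p = 20.31 kΩ, R_upper = (1−x)·R_p = 20.89 kΩ.
R_L loads the lower segment: effective lower R = 14.62 kΩ.
V_out = 17.3 × 14.62/(20.89 + 14.62) = 7.124 V.

V_out ≈ 7.12 V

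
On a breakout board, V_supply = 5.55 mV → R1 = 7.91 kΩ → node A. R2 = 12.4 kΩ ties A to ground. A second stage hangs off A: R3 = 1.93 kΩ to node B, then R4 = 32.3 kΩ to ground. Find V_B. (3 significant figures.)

V_B ≈ 2.80 mV

The second stage (R3 + R4 = 34.23 kΩ) loads node A in parallel with R2.
R2 ‖ (R3+R4) = 9.103 kΩ.
V_A = 5.55 × 9.103/(7.91 + 9.103) = 2.970 mV.
V_B = V_A × 0.9436 = 2.802 mV.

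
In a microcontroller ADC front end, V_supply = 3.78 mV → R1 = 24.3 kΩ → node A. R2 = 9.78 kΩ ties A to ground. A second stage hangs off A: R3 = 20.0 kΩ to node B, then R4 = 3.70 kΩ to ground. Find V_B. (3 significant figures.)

V_B ≈ 0.131 mV

The second stage (R3 + R4 = 23.70 kΩ) loads node A in parallel with R2.
R2 ‖ (R3+R4) = 6.923 kΩ.
So V_A = 3.78 × 0.2217 = 0.8381 mV.
V_B = V_A × 0.1561 = 0.1308 mV.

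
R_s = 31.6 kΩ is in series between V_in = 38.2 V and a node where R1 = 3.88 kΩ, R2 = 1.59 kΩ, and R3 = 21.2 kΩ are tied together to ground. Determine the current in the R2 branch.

I ≈ 0.787 mA

Combine the parallel branches: R_p = (1/3.88 + 1/1.59 + 1/21.2)⁻¹ = 1.071 kΩ.
Node voltage V_A = V_in · R_p/(R_s + R_p) = 38.2 × 0.03278 = 1.252 V.
I(R2) = V_A / R2 = 1.252/1.59 = 0.7875 mA.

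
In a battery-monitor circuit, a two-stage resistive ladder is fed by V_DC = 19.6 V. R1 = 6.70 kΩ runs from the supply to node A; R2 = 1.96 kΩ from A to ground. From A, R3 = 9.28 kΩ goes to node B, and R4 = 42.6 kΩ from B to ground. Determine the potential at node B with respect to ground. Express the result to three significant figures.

Node A sees R2 in parallel with the series input of stage 2, R3 + R4 = 51.88 kΩ.
R2 ‖ (R3+R4) = 1.889 kΩ.
First divider: V_A = V_DC · 1.889/(6.70 + 1.889) = 4.310 V.
Stage 2 is unloaded, so V_B = V_A · R4/(R3+R4) = 4.310 × 42.6/51.88 = 3.539 V.

V_B ≈ 3.54 V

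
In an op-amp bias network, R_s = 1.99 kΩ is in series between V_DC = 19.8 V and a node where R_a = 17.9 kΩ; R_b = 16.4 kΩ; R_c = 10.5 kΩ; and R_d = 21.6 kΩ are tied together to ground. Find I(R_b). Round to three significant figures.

I ≈ 0.797 mA

Parallel bank: R_p = 1/(1/17.9 + 1/16.4 + 1/10.5 + 1/21.6) = 3.870 kΩ.
V_A by voltage divider: V_A = 19.8 × 3.870/(1.99 + 3.870) = 13.08 V.
Branch current I = V_A/R_b = 13.08/16.4 = 0.7973 mA.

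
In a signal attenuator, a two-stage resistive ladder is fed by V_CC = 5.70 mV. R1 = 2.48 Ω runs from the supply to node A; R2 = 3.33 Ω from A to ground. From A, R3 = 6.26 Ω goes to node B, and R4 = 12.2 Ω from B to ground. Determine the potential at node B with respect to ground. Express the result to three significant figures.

V_B ≈ 2.00 mV

Node A sees R2 in parallel with the series input of stage 2, R3 + R4 = 18.46 Ω.
R2 ‖ (R3+R4) = 2.821 Ω.
So V_A = 5.70 × 0.5322 = 3.033 mV.
Stage 2 is unloaded, so V_B = V_A · R4/(R3+R4) = 3.033 × 12.2/18.46 = 2.005 mV.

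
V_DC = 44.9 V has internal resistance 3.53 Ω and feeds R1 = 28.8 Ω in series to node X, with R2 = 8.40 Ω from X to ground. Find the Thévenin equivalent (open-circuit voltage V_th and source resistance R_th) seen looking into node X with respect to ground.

V_th ≈ 9.26 V, R_th ≈ 6.67 Ω

R1' = 3.53 + 28.8 = 32.33 Ω (source resistance + R1).
With X open, the divider is unloaded: V_th = 44.9 × 8.40/40.73 = 9.260 V.
With V_DC suppressed (replaced by a short), R_th = R1' ‖ R2 = (32.33 × 8.40)/(32.33 + 8.40) = 6.668 Ω.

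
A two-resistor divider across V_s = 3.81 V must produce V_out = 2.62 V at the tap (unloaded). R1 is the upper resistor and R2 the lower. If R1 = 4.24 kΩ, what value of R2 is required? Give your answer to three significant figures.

R2 ≈ 9.34 kΩ

Required fraction k = V_out/V_s = 0.6877.
Rearranging, R2 = R1·k/(1−k) = 4.24 × 2.202 = 9.335 kΩ.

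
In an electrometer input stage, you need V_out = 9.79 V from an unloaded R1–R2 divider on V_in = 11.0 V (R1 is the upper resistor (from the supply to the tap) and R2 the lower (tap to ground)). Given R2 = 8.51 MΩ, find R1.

The divider ratio is R2/(R1+R2) = 9.79/11.0 = 0.8900.
Rearranging, R1 = R2·(1−k)/k = 8.51 × 0.1236 = 1.052 MΩ.

R1 ≈ 1.05 MΩ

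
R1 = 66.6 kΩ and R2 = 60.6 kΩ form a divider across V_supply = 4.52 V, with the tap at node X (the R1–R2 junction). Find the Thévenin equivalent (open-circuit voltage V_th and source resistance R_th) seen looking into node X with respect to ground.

V_th ≈ 2.15 V, R_th ≈ 31.7 kΩ

V_th is the unloaded tap voltage: V_supply · R2/(R1+R2) = 4.52 × 0.4764 = 2.153 V.
With V_supply suppressed (replaced by a short), R_th = R1 ‖ R2 = (66.60 × 60.6)/(66.60 + 60.6) = 31.73 kΩ.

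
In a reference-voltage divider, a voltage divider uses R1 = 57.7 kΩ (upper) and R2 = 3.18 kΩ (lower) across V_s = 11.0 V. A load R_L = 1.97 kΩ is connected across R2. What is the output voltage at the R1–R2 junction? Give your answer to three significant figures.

V_out ≈ 0.227 V

The load sits in parallel with R2, giving an effective lower resistance R2' = R2·R_L/(R2+R_L) = 1.216 kΩ.
Voltage divider with the loaded lower leg: V_out = 11.0 × 1.216/(57.7 + 1.216) = 11.0 × 0.02065 = 0.2271 V.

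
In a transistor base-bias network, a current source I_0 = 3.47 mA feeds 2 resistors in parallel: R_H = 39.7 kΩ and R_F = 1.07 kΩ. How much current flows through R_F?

Two-branch current divider: I_k = I_0 · R_other/(R_1 + R_2).
So I = 3.47 × 39.7/40.77 = 3.379 mA.

I ≈ 3.38 mA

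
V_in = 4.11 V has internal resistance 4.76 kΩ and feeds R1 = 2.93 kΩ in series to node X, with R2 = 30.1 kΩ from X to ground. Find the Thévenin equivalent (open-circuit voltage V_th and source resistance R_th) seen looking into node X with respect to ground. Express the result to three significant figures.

V_th ≈ 3.27 V, R_th ≈ 6.13 kΩ

R1' = 4.76 + 2.93 = 7.690 kΩ (source resistance + R1).
With X open, the divider is unloaded: V_th = 4.11 × 30.1/37.79 = 3.274 V.
Zeroing V_in shorts the top of R1' to ground, so R_th = R1' ‖ R2 = 6.125 kΩ.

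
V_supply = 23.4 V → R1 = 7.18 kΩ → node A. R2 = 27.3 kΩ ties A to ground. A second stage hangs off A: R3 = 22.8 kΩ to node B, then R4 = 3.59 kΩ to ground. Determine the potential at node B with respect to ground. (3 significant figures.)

V_B ≈ 2.07 V

The second stage (R3 + R4 = 26.39 kΩ) loads node A in parallel with R2.
R2 ‖ (R3+R4) = 13.42 kΩ.
So V_A = 23.4 × 0.6514 = 15.24 V.
V_B = V_A × 0.1360 = 2.074 V.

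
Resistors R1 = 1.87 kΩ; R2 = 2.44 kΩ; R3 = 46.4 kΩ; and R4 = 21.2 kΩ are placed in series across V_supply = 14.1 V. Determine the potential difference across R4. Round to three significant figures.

V ≈ 4.16 V

Total series resistance ΣR = 1.87 + 2.44 + 46.4 + 21.2 = 71.91 kΩ.
By the voltage-divider rule, V = 14.1 × 21.20/71.91 = 4.157 V.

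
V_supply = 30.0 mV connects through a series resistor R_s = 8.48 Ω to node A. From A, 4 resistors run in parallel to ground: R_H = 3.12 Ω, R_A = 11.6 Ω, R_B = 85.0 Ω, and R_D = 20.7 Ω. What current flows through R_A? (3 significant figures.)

Parallel bank: R_p = 1/(1/3.12 + 1/11.6 + 1/85.0 + 1/20.7) = 2.142 Ω.
V_A by voltage divider: V_A = 30.0 × 2.142/(8.48 + 2.142) = 6.050 mV.
Branch current I = V_A/R_A = 6.050/11.6 = 0.5216 mA.

I ≈ 0.522 mA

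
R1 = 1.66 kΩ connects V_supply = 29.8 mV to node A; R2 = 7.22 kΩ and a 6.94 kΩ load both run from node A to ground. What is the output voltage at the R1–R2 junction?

V_out ≈ 20.3 mV

First combine the lower leg with the load: R2 ‖ R_L = 3.539 kΩ.
Now apply the divider: V_out = 29.8 × 0.6807 = 20.28 mV.
(Unloaded it would be 24.2 mV; the load pulls it down.)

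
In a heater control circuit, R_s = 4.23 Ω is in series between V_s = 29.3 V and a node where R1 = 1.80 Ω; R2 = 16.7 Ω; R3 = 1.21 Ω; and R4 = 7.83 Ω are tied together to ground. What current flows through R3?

Combine the parallel branches: R_p = (1/1.80 + 1/16.7 + 1/1.21 + 1/7.83)⁻¹ = 0.6371 Ω.
V_A by voltage divider: V_A = 29.3 × 0.6371/(4.23 + 0.6371) = 3.835 V.
Branch current I = V_A/R3 = 3.835/1.21 = 3.170 A.

I ≈ 3.17 A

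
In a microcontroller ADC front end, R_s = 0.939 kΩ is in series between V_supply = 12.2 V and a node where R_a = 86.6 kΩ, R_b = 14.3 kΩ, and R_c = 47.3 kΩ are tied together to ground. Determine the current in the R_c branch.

Equivalent of the parallel group: R_p = 9.745 kΩ.
V_A = 12.2 × 9.745/10.68 = 11.13 V.
I(R_c) = V_A / R_c = 11.13/47.3 = 0.2353 mA.
(Equivalently: I_total = 1.142 mA, then current-divider fraction G_k/ΣG = 0.2060.)

I ≈ 0.235 mA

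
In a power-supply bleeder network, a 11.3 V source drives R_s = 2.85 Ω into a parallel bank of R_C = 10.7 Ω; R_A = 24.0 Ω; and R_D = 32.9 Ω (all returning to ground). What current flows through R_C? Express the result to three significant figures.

I ≈ 0.718 A

Combine the parallel branches: R_p = (1/10.7 + 1/24.0 + 1/32.9)⁻¹ = 6.042 Ω.
V_A by voltage divider: V_A = 11.3 × 6.042/(2.85 + 6.042) = 7.678 V.
I(R_C) = V_A / R_C = 7.678/10.7 = 0.7176 A.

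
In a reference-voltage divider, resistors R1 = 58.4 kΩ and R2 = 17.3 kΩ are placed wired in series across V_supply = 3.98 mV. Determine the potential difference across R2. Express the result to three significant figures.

Total series resistance ΣR = 58.4 + 17.3 = 75.70 kΩ.
V = V_supply · R/ΣR = 3.98 × 0.2285 = 0.9096 mV.

V ≈ 0.910 mV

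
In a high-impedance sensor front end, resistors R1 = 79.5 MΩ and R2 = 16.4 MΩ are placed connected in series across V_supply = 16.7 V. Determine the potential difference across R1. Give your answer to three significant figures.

V ≈ 13.8 V

Total series resistance ΣR = 79.5 + 16.4 = 95.90 MΩ.
By the voltage-divider rule, V = 16.7 × 79.50/95.90 = 13.84 V.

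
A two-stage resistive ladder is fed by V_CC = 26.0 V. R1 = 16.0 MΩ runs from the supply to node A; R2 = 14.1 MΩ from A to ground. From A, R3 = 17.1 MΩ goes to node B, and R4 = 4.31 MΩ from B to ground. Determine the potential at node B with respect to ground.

The second stage (R3 + R4 = 21.41 MΩ) loads node A in parallel with R2.
R2 ‖ (R3+R4) = 8.501 MΩ.
So V_A = 26.0 × 0.3470 = 9.021 V.
V_B = V_A × 0.2013 = 1.816 V.

V_B ≈ 1.82 V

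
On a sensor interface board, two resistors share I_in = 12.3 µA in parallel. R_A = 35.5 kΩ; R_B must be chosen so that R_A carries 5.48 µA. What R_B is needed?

R_B ≈ 28.5 kΩ

Two-branch current divider: I_A = I_in · R_B/(R_A + R_B).
With f = 0.4455, R_B = R_A · f/(1−f) = 35.5 × 0.8035 = 28.52 kΩ.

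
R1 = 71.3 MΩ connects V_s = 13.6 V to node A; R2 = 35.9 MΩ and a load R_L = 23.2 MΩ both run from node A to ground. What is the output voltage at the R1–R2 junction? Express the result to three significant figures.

R2 ‖ R_L = (35.9 × 23.2)/(35.9 + 23.2) = 14.09 MΩ.
Voltage divider with the loaded lower leg: V_out = 13.6 × 14.09/(71.3 + 14.09) = 13.6 × 0.1650 = 2.244 V.
(Unloaded it would be 4.55 V; the load pulls it down.)

V_out ≈ 2.24 V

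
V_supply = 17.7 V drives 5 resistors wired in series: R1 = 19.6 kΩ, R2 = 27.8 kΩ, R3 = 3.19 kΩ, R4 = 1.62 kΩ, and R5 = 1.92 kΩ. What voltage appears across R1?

ΣR = 19.6 + 27.8 + 3.19 + 1.62 + 1.92 = 54.13 kΩ.
Voltage divider: V = V_supply · (19.60 / 54.13) = 17.7 × 0.3621 = 6.409 V.

V ≈ 6.41 V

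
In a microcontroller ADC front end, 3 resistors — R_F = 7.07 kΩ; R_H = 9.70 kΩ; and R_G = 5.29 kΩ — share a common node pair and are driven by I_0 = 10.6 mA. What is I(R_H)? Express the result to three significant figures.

ΣG = 1/7.07 + 1/9.70 + 1/5.29 = 0.4336.
R_H takes the fraction G_k/ΣG = 0.1031/0.4336 = 0.2378, so I = 10.6 × 0.2378 = 2.520 mA.

I ≈ 2.52 mA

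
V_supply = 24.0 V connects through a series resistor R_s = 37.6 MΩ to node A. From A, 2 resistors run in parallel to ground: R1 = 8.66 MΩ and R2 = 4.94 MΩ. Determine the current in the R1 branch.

Equivalent of the parallel group: R_p = 3.146 MΩ.
V_A by voltage divider: V_A = 24.0 × 3.146/(37.6 + 3.146) = 1.853 V.
Branch current I = V_A/R1 = 1.853/8.66 = 0.2140 µA.

I ≈ 0.214 µA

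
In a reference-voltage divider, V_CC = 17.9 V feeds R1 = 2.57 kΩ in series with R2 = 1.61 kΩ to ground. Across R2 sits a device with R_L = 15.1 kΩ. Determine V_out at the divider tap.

R2 ‖ R_L = (1.61 × 15.1)/(1.61 + 15.1) = 1.455 kΩ.
Then V_out = V_CC · R2'/(R1 + R2') = 17.9 × 1.455/4.025 = 6.470 V.

V_out ≈ 6.47 V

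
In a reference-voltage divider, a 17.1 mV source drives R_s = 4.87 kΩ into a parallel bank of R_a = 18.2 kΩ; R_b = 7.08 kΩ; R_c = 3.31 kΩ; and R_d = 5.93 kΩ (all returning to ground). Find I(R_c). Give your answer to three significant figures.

I ≈ 1.22 µA

Combine the parallel branches: R_p = (1/18.2 + 1/7.08 + 1/3.31 + 1/5.93)⁻¹ = 1.499 kΩ.
Node voltage V_A = V_DC · R_p/(R_s + R_p) = 17.1 × 0.2354 = 4.025 mV.
I(R_c) = V_A / R_c = 4.025/3.31 = 1.216 µA.
(Check via current divider: I_total = 2.685 µA; share G_k/ΣG = 0.4530 → same result.)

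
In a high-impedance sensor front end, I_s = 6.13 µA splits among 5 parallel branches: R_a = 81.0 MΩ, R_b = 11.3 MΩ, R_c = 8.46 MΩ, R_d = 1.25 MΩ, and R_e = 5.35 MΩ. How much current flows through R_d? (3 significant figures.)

ΣG = 1/81.0 + 1/11.3 + 1/8.46 + 1/1.25 + 1/5.35 = 1.206.
By the current-divider rule, I = I_s · G_k/ΣG = 6.13 × 0.6634 = 4.066 µA.

I ≈ 4.07 µA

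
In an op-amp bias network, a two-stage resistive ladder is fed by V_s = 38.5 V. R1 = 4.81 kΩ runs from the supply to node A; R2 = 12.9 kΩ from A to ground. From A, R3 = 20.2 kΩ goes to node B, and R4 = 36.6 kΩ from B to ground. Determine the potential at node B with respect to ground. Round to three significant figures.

V_B ≈ 17.0 V

Node A sees R2 in parallel with the series input of stage 2, R3 + R4 = 56.80 kΩ.
R2 ‖ (R3+R4) = 10.51 kΩ.
V_A = 38.5 × 10.51/(4.81 + 10.51) = 26.41 V.
Then the unloaded second divider: V_B = V_A × R4/(R3+R4) = 26.41 × 0.6444 = 17.02 V.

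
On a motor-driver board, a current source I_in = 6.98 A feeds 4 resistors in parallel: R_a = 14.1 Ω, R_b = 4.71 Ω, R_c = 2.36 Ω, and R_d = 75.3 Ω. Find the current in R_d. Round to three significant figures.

I ≈ 0.129 A

Total conductance ΣG = 1/14.1 + 1/4.71 + 1/2.36 + 1/75.3 = 0.7202 (units of 1/Ω).
R_d takes the fraction G_k/ΣG = 0.01328/0.7202 = 0.01844, so I = 6.98 × 0.01844 = 0.1287 A.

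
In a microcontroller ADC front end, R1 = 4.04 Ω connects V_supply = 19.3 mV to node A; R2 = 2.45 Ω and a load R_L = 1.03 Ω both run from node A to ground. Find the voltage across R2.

V_out ≈ 2.94 mV

R2 ‖ R_L = (2.45 × 1.03)/(2.45 + 1.03) = 0.7251 Ω.
Then V_out = V_supply · R2'/(R1 + R2') = 19.3 × 0.7251/4.765 = 2.937 mV.
(Unloaded it would be 7.29 mV; the load pulls it down.)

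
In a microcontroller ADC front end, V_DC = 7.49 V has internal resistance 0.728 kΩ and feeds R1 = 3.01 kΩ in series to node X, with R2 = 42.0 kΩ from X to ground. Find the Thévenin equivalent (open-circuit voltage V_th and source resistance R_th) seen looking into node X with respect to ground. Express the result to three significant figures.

V_th ≈ 6.88 V, R_th ≈ 3.43 kΩ

R1' = 0.728 + 3.01 = 3.738 kΩ (source resistance + R1).
V_th is the unloaded tap voltage: V_DC · R2/(R1'+R2) = 7.49 × 0.9183 = 6.878 V.
Looking into X with the source shorted: R_th = R1'·R2/(R1'+R2) = 3.738 × 42.0/45.74 = 3.433 kΩ.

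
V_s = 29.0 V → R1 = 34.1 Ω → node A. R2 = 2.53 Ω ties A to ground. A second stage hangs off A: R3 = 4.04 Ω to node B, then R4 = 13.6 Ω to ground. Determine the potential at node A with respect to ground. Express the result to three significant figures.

Node A sees R2 in parallel with the series input of stage 2, R3 + R4 = 17.64 Ω.
R2 ‖ (R3+R4) = 2.213 Ω.
First divider: V_A = V_s · 2.213/(34.1 + 2.213) = 1.767 V.

V_A ≈ 1.77 V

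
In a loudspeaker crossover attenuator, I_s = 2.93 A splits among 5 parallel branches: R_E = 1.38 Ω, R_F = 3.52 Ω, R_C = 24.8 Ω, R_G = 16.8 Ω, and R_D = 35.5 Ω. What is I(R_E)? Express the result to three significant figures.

ΣG = 1/1.38 + 1/3.52 + 1/24.8 + 1/16.8 + 1/35.5 = 1.137.
By the current-divider rule, I = I_s · G_k/ΣG = 2.93 × 0.6375 = 1.868 A.

I ≈ 1.87 A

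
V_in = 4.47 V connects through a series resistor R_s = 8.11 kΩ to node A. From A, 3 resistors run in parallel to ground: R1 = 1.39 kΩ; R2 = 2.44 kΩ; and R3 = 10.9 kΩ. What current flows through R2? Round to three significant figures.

I ≈ 0.168 mA

Parallel bank: R_p = 1/(1/1.39 + 1/2.44 + 1/10.9) = 0.8190 kΩ.
V_A = 4.47 × 0.8190/8.929 = 0.4100 V.
Branch current I = V_A/R2 = 0.4100/2.44 = 0.1680 mA.
(Check via current divider: I_total = 0.5006 mA; share G_k/ΣG = 0.3357 → same result.)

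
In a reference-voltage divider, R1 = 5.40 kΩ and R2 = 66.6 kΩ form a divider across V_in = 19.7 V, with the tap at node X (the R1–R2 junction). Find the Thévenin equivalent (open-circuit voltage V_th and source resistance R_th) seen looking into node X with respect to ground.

With X open, the divider is unloaded: V_th = 19.7 × 66.6/72.00 = 18.22 V.
With V_in suppressed (replaced by a short), R_th = R1 ‖ R2 = (5.400 × 66.6)/(5.400 + 66.6) = 4.995 kΩ.

V_th ≈ 18.2 V, R_th ≈ 5.00 kΩ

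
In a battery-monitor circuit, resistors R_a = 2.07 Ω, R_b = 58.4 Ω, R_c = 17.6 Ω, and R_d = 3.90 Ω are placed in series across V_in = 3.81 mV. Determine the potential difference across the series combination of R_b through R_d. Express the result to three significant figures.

Series total: ΣR = 2.07 + 58.4 + 17.6 + 3.90 = 81.97 Ω.
R_{R_b..R_d} = 58.4 + 17.6 + 3.90 = 79.90 Ω.
By the voltage-divider rule, V = 3.81 × 79.90/81.97 = 3.714 mV.

V ≈ 3.71 mV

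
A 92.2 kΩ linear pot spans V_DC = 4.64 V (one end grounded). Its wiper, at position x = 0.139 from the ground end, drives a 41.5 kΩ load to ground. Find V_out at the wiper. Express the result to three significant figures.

The pot divides into 79.38 kΩ above the wiper and 12.82 kΩ below.
R_L loads the lower segment: effective lower R = 9.792 kΩ.
Then V_out = V_DC · 9.792/(79.38 + 9.792) = 0.5095 V.
(Unloaded: V_out = x·V_DC = 0.645 V.)

V_out ≈ 0.509 V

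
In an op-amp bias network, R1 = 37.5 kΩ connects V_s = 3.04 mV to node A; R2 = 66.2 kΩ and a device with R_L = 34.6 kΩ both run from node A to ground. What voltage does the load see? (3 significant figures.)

The load sits in parallel with R2, giving an effective lower resistance R2' = R2·R_L/(R2+R_L) = 22.72 kΩ.
Now apply the divider: V_out = 3.04 × 0.3773 = 1.147 mV.

V_out ≈ 1.15 mV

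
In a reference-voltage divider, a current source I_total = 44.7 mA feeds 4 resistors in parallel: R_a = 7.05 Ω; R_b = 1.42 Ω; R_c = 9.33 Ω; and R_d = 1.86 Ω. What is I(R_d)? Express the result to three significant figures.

I ≈ 16.1 mA

Total conductance ΣG = 1/7.05 + 1/1.42 + 1/9.33 + 1/1.86 = 1.491 (units of 1/Ω).
Current divider: I(R_d) = I_total · G_k/ΣG = 44.7 × (0.5376/1.491) = 44.7 × 0.3606 = 16.12 mA.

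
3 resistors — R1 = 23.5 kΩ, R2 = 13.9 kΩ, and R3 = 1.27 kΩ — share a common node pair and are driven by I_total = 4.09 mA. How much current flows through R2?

Total conductance ΣG = 1/23.5 + 1/13.9 + 1/1.27 = 0.9019 (units of 1/kΩ).
R2 takes the fraction G_k/ΣG = 0.07194/0.9019 = 0.07977, so I = 4.09 × 0.07977 = 0.3263 mA.

I ≈ 0.326 mA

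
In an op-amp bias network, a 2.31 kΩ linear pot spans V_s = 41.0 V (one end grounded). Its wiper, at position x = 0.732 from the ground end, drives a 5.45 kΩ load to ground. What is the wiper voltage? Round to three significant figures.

The pot divides into 0.6191 kΩ above the wiper and 1.691 kΩ below.
(x·R_p) ‖ R_L = 1.291 kΩ.
Then V_out = V_s · 1.291/(0.6191 + 1.291) = 27.71 V.
(Unloaded: V_out = x·V_s = 30.0 V.)

V_out ≈ 27.7 V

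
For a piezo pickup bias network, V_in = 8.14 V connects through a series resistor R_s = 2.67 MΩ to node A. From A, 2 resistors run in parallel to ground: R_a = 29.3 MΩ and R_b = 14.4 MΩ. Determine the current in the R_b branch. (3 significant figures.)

Combine the parallel branches: R_p = (1/29.3 + 1/14.4)⁻¹ = 9.655 MΩ.
V_A by voltage divider: V_A = 8.14 × 9.655/(2.67 + 9.655) = 6.377 V.
I(R_b) = V_A / R_b = 6.377/14.4 = 0.4428 µA.

I ≈ 0.443 µA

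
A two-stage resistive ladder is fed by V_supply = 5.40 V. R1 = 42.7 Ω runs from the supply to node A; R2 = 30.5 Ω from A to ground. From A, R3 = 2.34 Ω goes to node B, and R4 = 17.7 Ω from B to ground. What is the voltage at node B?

The second stage (R3 + R4 = 20.04 Ω) loads node A in parallel with R2.
R2 ‖ (R3+R4) = 12.09 Ω.
So V_A = 5.40 × 0.2207 = 1.192 V.
Stage 2 is unloaded, so V_B = V_A · R4/(R3+R4) = 1.192 × 17.7/20.04 = 1.053 V.

V_B ≈ 1.05 V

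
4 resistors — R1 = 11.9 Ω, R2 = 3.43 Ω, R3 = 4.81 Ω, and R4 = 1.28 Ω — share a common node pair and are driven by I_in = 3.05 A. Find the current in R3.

I ≈ 0.465 A

ΣG = 1/11.9 + 1/3.43 + 1/4.81 + 1/1.28 = 1.365.
By the current-divider rule, I = I_in · G_k/ΣG = 3.05 × 0.1523 = 0.4646 A.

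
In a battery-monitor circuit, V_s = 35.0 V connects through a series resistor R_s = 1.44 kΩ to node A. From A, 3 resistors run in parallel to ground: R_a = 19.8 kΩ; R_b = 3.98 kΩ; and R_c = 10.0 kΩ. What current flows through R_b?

Parallel bank: R_p = 1/(1/19.8 + 1/3.98 + 1/10.0) = 2.489 kΩ.
V_A = 35.0 × 2.489/3.929 = 22.17 V.
Branch current I = V_A/R_b = 22.17/3.98 = 5.571 mA.

I ≈ 5.57 mA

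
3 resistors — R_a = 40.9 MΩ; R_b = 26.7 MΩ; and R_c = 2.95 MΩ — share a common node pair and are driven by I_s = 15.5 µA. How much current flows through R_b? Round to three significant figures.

I ≈ 1.45 µA

Conductances: ΣG = 1/40.9 + 1/26.7 + 1/2.95 = 0.4009 (1/MΩ).
Current divider: I(R_b) = I_s · G_k/ΣG = 15.5 × (0.03745/0.4009) = 15.5 × 0.09343 = 1.448 µA.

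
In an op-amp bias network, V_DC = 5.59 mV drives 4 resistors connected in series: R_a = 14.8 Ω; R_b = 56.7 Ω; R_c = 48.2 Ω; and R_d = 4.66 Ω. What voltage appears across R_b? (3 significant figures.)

V ≈ 2.55 mV

Series total: ΣR = 14.8 + 56.7 + 48.2 + 4.66 = 124.4 Ω.
By the voltage-divider rule, V = 5.59 × 56.70/124.4 = 2.549 mV.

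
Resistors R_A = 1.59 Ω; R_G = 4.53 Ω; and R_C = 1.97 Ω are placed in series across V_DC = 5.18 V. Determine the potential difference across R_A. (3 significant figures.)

ΣR = 1.59 + 4.53 + 1.97 = 8.090 Ω.
Voltage divider: V = V_DC · (1.590 / 8.090) = 5.18 × 0.1965 = 1.018 V.

V ≈ 1.02 V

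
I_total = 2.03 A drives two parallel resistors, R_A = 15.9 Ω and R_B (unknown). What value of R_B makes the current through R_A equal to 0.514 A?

R_B ≈ 5.39 Ω

In a two-way split, I_A/I_total = R_B/(R_A + R_B).
0.514/2.03 = R_B/(R_A + R_B) → R_B = R_A · (0.2532)/(1 − 0.2532) = 15.9 × 0.3391 = 5.391 Ω.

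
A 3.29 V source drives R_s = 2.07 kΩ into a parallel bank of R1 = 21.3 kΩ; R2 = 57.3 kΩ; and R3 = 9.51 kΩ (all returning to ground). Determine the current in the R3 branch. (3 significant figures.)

Combine the parallel branches: R_p = (1/21.3 + 1/57.3 + 1/9.51)⁻¹ = 5.898 kΩ.
V_A by voltage divider: V_A = 3.29 × 5.898/(2.07 + 5.898) = 2.435 V.
I(R3) = V_A / R3 = 2.435/9.51 = 0.2561 mA.

I ≈ 0.256 mA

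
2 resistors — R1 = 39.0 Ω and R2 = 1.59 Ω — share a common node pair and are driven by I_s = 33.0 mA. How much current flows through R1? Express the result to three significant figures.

I ≈ 1.29 mA

With just two branches, the current splits inversely with resistance.
So I = 33.0 × 1.59/40.59 = 1.293 mA.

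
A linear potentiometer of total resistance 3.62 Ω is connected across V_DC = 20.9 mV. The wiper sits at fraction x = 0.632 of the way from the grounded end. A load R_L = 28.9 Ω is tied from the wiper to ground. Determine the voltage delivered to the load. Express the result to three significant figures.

Split the track: R_lower = x·R_p = 2.288 Ω, R_upper = (1−x)·R_p = 1.332 Ω.
R_L loads the lower segment: effective lower R = 2.120 Ω.
Loaded-divider output: V_out = 20.9 × 0.6141 = 12.83 mV.
(Unloaded: V_out = x·V_DC = 13.2 mV.)

V_out ≈ 12.8 mV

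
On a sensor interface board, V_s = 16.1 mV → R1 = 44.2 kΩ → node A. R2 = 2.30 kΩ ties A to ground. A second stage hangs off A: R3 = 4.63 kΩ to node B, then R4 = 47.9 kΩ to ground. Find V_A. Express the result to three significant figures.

V_A ≈ 0.765 mV

The second stage (R3 + R4 = 52.53 kΩ) loads node A in parallel with R2.
Effective lower resistance at A: R2 ‖ 52.53 = 2.204 kΩ.
V_A = 16.1 × 2.204/(44.2 + 2.204) = 0.7645 mV.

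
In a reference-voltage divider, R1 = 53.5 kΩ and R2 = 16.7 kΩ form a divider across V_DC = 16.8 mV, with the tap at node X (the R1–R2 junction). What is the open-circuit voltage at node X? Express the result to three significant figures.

V_th is the unloaded tap voltage: V_DC · R2/(R1+R2) = 16.8 × 0.2379 = 3.997 mV.

V_th ≈ 4.00 mV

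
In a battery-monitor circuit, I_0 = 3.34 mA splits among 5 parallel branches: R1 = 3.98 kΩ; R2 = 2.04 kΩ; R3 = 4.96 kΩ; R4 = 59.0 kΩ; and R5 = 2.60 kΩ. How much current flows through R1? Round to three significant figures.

I ≈ 0.624 mA

Conductances: ΣG = 1/3.98 + 1/2.04 + 1/4.96 + 1/59.0 + 1/2.60 = 1.345 (1/kΩ).
R1 takes the fraction G_k/ΣG = 0.2513/1.345 = 0.1869, so I = 3.34 × 0.1869 = 0.6241 mA.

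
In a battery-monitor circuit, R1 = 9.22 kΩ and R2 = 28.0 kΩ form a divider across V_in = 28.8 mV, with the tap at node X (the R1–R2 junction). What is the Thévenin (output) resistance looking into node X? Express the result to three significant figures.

Looking into X with the source shorted: R_th = R1·R2/(R1+R2) = 9.220 × 28.0/37.22 = 6.936 kΩ.

R_th ≈ 6.94 kΩ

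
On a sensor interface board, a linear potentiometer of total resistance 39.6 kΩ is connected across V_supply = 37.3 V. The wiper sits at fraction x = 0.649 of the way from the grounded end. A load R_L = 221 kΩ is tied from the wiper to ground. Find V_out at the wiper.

The pot divides into 13.90 kΩ above the wiper and 25.70 kΩ below.
(x·R_p) ‖ R_L = 23.02 kΩ.
V_out = 37.3 × 23.02/(13.90 + 23.02) = 23.26 V.
(Unloaded: V_out = x·V_supply = 24.2 V.)

V_out ≈ 23.3 V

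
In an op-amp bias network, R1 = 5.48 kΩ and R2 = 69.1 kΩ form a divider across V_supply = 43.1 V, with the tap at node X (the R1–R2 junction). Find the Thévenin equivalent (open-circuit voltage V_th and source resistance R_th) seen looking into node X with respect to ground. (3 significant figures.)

V_th ≈ 39.9 V, R_th ≈ 5.08 kΩ

V_th is the unloaded tap voltage: V_supply · R2/(R1+R2) = 43.1 × 0.9265 = 39.93 V.
Looking into X with the source shorted: R_th = R1·R2/(R1+R2) = 5.480 × 69.1/74.58 = 5.077 kΩ.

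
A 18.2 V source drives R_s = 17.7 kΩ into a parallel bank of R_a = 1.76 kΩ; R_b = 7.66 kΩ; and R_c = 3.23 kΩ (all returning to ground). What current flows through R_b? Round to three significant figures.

Combine the parallel branches: R_p = (1/1.76 + 1/7.66 + 1/3.23)⁻¹ = 0.9917 kΩ.
V_A = 18.2 × 0.9917/18.69 = 0.9657 V.
Branch current I = V_A/R_b = 0.9657/7.66 = 0.1261 mA.
(Equivalently: I_total = 0.9737 mA, then current-divider fraction G_k/ΣG = 0.1295.)

I ≈ 0.126 mA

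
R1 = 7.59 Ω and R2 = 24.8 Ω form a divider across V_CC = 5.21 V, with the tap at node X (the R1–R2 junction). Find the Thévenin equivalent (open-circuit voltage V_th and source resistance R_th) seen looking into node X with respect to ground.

V_th ≈ 3.99 V, R_th ≈ 5.81 Ω

V_th is the unloaded tap voltage: V_CC · R2/(R1+R2) = 5.21 × 0.7657 = 3.989 V.
Zeroing V_CC shorts the top of R1 to ground, so R_th = R1 ‖ R2 = 5.811 Ω.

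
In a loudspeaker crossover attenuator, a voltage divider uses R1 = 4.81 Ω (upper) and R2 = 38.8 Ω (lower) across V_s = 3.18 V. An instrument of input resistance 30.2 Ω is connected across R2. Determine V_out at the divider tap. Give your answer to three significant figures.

V_out ≈ 2.48 V

R2 ‖ R_L = (38.8 × 30.2)/(38.8 + 30.2) = 16.98 Ω.
Now apply the divider: V_out = 3.18 × 0.7793 = 2.478 V.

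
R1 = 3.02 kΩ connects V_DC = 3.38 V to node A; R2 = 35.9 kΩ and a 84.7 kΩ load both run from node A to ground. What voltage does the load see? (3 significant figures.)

First combine the lower leg with the load: R2 ‖ R_L = 25.21 kΩ.
Now apply the divider: V_out = 3.38 × 0.8930 = 3.018 V.

V_out ≈ 3.02 V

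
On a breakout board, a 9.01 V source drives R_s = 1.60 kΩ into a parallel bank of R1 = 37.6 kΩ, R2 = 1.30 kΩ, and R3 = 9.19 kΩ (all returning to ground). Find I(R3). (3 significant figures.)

I ≈ 0.401 mA

Equivalent of the parallel group: R_p = 1.105 kΩ.
Node voltage V_A = V_DC · R_p/(R_s + R_p) = 9.01 × 0.4086 = 3.681 V.
Branch current I = V_A/R3 = 3.681/9.19 = 0.4006 mA.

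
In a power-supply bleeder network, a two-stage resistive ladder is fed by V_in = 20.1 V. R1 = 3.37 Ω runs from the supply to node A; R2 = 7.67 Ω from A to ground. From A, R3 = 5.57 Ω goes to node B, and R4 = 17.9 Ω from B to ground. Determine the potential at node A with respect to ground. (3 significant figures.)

Looking into the second stage from A: R3 + R4 = 23.47 Ω appears in parallel with R2.
Effective lower resistance at A: R2 ‖ 23.47 = 5.781 Ω.
So V_A = 20.1 × 0.6317 = 12.70 V.

V_A ≈ 12.7 V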